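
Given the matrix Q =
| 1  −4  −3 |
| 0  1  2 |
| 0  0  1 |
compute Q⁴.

Q = I + N where N = [[0, −4, −3], [0, 0, 2], [0, 0, 0]] is strictly upper-triangular, so N³ = 0.
(I + N)⁴ = I + 4·N + 6·N² = [[1, −16, −60], [0, 1, 8], [0, 0, 1]].

[[1, −16, −60], [0, 1, 8], [0, 0, 1]]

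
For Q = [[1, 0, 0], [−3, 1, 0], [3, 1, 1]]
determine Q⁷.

Q = I + N where N = [[0, 0, 0], [−3, 0, 0], [3, 1, 0]] is strictly lower-triangular, so N³ = 0.
(I + N)⁷ = I + 7·N + 21·N² = [[1, 0, 0], [−21, 1, 0], [−42, 7, 1]].

[[1, 0, 0], [−21, 1, 0], [−42, 7, 1]]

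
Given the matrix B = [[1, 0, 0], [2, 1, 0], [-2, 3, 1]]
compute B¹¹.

B = I + N where N = [[0, 0, 0], [2, 0, 0], [-2, 3, 0]] is strictly lower-triangular, so N³ = 0.
(I + N)¹¹ = I + 11·N + 55·N² = [[1, 0, 0], [22, 1, 0], [308, 33, 1]].

[[1, 0, 0], [22, 1, 0], [308, 33, 1]]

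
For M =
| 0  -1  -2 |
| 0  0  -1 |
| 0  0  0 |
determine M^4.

[[0, 0, 0], [0, 0, 0], [0, 0, 0]]

M is strictly triangular, hence nilpotent: M^3 = 0, so M^4 = 0.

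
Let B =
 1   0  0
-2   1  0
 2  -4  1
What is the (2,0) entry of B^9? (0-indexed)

B = I + N where N = [[0, 0, 0], [-2, 0, 0], [2, -4, 0]] is strictly lower-triangular, so N^3 = 0.
(I + N)^9 = I + 9·N + 36·N^2 = [[1, 0, 0], [-18, 1, 0], [306, -36, 1]].

306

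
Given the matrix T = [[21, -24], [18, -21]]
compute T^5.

[[1701, -1944], [1458, -1701]]

tr T = 0 and det T = -9, so the characteristic polynomial is λ² − (0)λ + (-9) with roots 3 and -3.
Eigenvectors give P = [[4, 1], [3, 1]] with P⁻¹ = [[1, -1], [-3, 4]], and T = P·diag(3, -3)·P⁻¹.
Then T^5 = P·diag(243, -243)·P⁻¹ = [[972, -243], [729, -243]] · [[1, -1], [-3, 4]] = [[1701, -1944], [1458, -1701]].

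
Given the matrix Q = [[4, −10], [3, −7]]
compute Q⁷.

[[634, −1270], [381, −763]]

tr Q = −3 and det Q = 2, so the characteristic polynomial is λ² − (−3)λ + (2) with roots −1 and −2.
Eigenvectors give P = [[2, −5], [1, −3]] with P⁻¹ = [[3, −5], [1, −2]], and Q = P·diag(−1, −2)·P⁻¹.
Then Q⁷ = P·diag(−1, −128)·P⁻¹ = [[−2, 640], [−1, 384]] · [[3, −5], [1, −2]] = [[634, −1270], [381, −763]].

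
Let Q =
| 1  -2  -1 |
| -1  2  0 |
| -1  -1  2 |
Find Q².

[[4, -5, -3], [-3, 6, 1], [-2, -2, 5]]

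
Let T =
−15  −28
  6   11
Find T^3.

[[−183, −364], [78, 155]]

tr T = −4 and det T = 3, so the characteristic polynomial is λ² − (−4)λ + (3) with roots −1 and −3.
Eigenvectors give P = [[2, −7], [−1, 3]] with P⁻¹ = [[−3, −7], [−1, −2]], and T = P·diag(−1, −3)·P⁻¹.
Then T^3 = P·diag(−1, −27)·P⁻¹ = [[−2, 189], [1, −81]] · [[−3, −7], [−1, −2]] = [[−183, −364], [78, 155]].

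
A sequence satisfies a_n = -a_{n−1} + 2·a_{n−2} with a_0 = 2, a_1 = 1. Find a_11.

With companion matrix B = [[-1, 2], [1, 0]], [a_n, a_{n−1}]ᵀ = B·[a_{n−1}, a_{n−2}]ᵀ, so [a_11, a_10]ᵀ = B^10·[a_1, a_0]ᵀ.
B^10 = [[683, -682], [-341, 342]], giving [a_11, a_10]ᵀ = [[-681], [343]].

-681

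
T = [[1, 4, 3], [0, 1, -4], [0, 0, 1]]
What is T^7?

T = I + N where N = [[0, 4, 3], [0, 0, -4], [0, 0, 0]] is strictly upper-triangular, so N^3 = 0.
(I + N)^7 = I + 7·N + 21·N^2 = [[1, 28, -315], [0, 1, -28], [0, 0, 1]].

[[1, 28, -315], [0, 1, -28], [0, 0, 1]]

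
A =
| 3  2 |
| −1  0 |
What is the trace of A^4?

tr A = 3 and det A = 2, so the characteristic polynomial is λ² − (3)λ + (2) with roots 2 and 1.
Eigenvectors give P = [[2, −1], [−1, 1]] with P⁻¹ = [[1, 1], [1, 2]], and A = P·diag(2, 1)·P⁻¹.
Then A^4 = P·diag(16, 1)·P⁻¹ = [[32, −1], [−16, 1]] · [[1, 1], [1, 2]] = [[31, 30], [−15, −14]].

17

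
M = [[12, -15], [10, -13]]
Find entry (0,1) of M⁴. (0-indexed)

195

tr M = -1 and det M = -6, so the characteristic polynomial is λ² − (-1)λ + (-6) with roots 2 and -3.
Eigenvectors give P = [[3, 1], [2, 1]] with P⁻¹ = [[1, -1], [-2, 3]], and M = P·diag(2, -3)·P⁻¹.
Then M⁴ = P·diag(16, 81)·P⁻¹ = [[48, 81], [32, 81]] · [[1, -1], [-2, 3]] = [[-114, 195], [-130, 211]].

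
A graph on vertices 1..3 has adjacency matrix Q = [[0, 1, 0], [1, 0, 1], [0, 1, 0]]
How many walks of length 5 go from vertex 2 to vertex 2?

0

The number of length-5 walks from vertex 2 to vertex 2 is entry (2,2) of Q⁵, where Q is the adjacency matrix.
Q² = [[1, 0, 1], [0, 2, 0], [1, 0, 1]]
Q³ = [[0, 2, 0], [2, 0, 2], [0, 2, 0]]
Q⁴ = [[2, 0, 2], [0, 4, 0], [2, 0, 2]]
Q⁵ = [[0, 4, 0], [4, 0, 4], [0, 4, 0]]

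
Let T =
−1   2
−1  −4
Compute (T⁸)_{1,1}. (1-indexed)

−6049

tr T = −5 and det T = 6, so the characteristic polynomial is λ² − (−5)λ + (6) with roots −3 and −2.
Eigenvectors give P = [[−1, 2], [1, −1]] with P⁻¹ = [[1, 2], [1, 1]], and T = P·diag(−3, −2)·P⁻¹.
Then T⁸ = P·diag(6561, 256)·P⁻¹ = [[−6561, 512], [6561, −256]] · [[1, 2], [1, 1]] = [[−6049, −12610], [6305, 12866]].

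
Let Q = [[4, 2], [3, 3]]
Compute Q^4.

Q^2 = [[22, 14], [21, 15]]
Q^3 = [[130, 86], [129, 87]]
Q^4 = [[778, 518], [777, 519]]

[[778, 518], [777, 519]]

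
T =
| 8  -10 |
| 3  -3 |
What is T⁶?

tr T = 5 and det T = 6, so the characteristic polynomial is λ² − (5)λ + (6) with roots 2 and 3.
Eigenvectors give P = [[-5, 2], [-3, 1]] with P⁻¹ = [[1, -2], [3, -5]], and T = P·diag(2, 3)·P⁻¹.
Then T⁶ = P·diag(64, 729)·P⁻¹ = [[-320, 1458], [-192, 729]] · [[1, -2], [3, -5]] = [[4054, -6650], [1995, -3261]].

[[4054, -6650], [1995, -3261]]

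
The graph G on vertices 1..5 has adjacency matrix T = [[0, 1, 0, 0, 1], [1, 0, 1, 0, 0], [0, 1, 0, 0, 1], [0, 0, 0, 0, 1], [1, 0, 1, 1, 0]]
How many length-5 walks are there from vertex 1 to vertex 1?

The number of length-5 walks from vertex 1 to vertex 1 is entry (1,1) of T^5, where T is the adjacency matrix.
T^2 = [[2, 0, 2, 1, 0], [0, 2, 0, 0, 2], [2, 0, 2, 1, 0], [1, 0, 1, 1, 0], [0, 2, 0, 0, 3]]
T^3 = [[0, 4, 0, 0, 5], [4, 0, 4, 2, 0], [0, 4, 0, 0, 5], [0, 2, 0, 0, 3], [5, 0, 5, 3, 0]]
T^4 = [[9, 0, 9, 5, 0], [0, 8, 0, 0, 10], [9, 0, 9, 5, 0], [5, 0, 5, 3, 0], [0, 10, 0, 0, 13]]
T^5 = [[0, 18, 0, 0, 23], [18, 0, 18, 10, 0], [0, 18, 0, 0, 23], [0, 10, 0, 0, 13], [23, 0, 23, 13, 0]]

0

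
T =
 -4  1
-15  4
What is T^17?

[[-4, 1], [-15, 4]]

T² = I (check: tr T = 0 and det T = -1), so T^17 = T since 17 is odd.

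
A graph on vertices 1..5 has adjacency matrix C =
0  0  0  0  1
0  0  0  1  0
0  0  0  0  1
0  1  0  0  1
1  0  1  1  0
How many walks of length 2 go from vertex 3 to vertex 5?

The number of length-2 walks from vertex 3 to vertex 5 is entry (3,5) of C^2, where C is the adjacency matrix.
C^2 = [[1, 0, 1, 1, 0], [0, 1, 0, 0, 1], [1, 0, 1, 1, 0], [1, 0, 1, 2, 0], [0, 1, 0, 0, 3]]

0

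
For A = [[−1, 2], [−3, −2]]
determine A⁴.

[[−29, 42], [−63, −50]]

A² = [[−5, −6], [9, −2]]
A³ = [[23, 2], [−3, 22]]
A⁴ = [[−29, 42], [−63, −50]]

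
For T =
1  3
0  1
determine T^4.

T = I + N where N = [[0, 3], [0, 0]] is strictly upper-triangular, so N^2 = 0.
(I + N)^4 = I + 4·N = [[1, 12], [0, 1]].

[[1, 12], [0, 1]]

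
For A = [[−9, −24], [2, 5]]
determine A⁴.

[[321, 960], [−80, −239]]

tr A = −4 and det A = 3, so the characteristic polynomial is λ² − (−4)λ + (3) with roots −3 and −1.
Eigenvectors give P = [[4, −3], [−1, 1]] with P⁻¹ = [[1, 3], [1, 4]], and A = P·diag(−3, −1)·P⁻¹.
Then A⁴ = P·diag(81, 1)·P⁻¹ = [[324, −3], [−81, 1]] · [[1, 3], [1, 4]] = [[321, 960], [−80, −239]].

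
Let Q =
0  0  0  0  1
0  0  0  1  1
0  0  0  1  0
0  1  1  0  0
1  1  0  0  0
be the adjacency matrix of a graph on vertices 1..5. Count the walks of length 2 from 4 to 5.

1

The number of length-2 walks from vertex 4 to vertex 5 is entry (4,5) of Q², where Q is the adjacency matrix.
Q² = [[1, 1, 0, 0, 0], [1, 2, 1, 0, 0], [0, 1, 1, 0, 0], [0, 0, 0, 2, 1], [0, 0, 0, 1, 2]]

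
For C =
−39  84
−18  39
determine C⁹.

tr C = 0 and det C = −9, so the characteristic polynomial is λ² − (0)λ + (−9) with roots −3 and 3.
Eigenvectors give P = [[7, 2], [3, 1]] with P⁻¹ = [[1, −2], [−3, 7]], and C = P·diag(−3, 3)·P⁻¹.
Then C⁹ = P·diag(−19683, 19683)·P⁻¹ = [[−137781, 39366], [−59049, 19683]] · [[1, −2], [−3, 7]] = [[−255879, 551124], [−118098, 255879]].

[[−255879, 551124], [−118098, 255879]]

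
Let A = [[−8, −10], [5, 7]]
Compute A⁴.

[[146, 130], [−65, −49]]

tr A = −1 and det A = −6, so the characteristic polynomial is λ² − (−1)λ + (−6) with roots 2 and −3.
Eigenvectors give P = [[−1, −2], [1, 1]] with P⁻¹ = [[1, 2], [−1, −1]], and A = P·diag(2, −3)·P⁻¹.
Then A⁴ = P·diag(16, 81)·P⁻¹ = [[−16, −162], [16, 81]] · [[1, 2], [−1, −1]] = [[146, 130], [−65, −49]].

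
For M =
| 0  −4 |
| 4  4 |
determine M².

[[−16, −16], [16, 0]]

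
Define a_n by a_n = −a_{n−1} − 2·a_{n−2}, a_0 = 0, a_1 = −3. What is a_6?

With companion matrix A = [[−1, −2], [1, 0]], [a_n, a_{n−1}]ᵀ = A·[a_{n−1}, a_{n−2}]ᵀ, so [a_6, a_5]ᵀ = A⁵·[a_1, a_0]ᵀ.
A⁵ = [[−5, 2], [−1, −6]], giving [a_6, a_5]ᵀ = [[15], [3]].

15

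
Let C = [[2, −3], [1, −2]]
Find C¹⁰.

[[1, 0], [0, 1]]

C² = I (check: tr C = 0 and det C = −1), so C¹⁰ = I since 10 is even.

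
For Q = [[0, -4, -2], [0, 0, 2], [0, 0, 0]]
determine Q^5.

Q is strictly triangular, hence nilpotent: Q^3 = 0, so Q^5 = 0.

[[0, 0, 0], [0, 0, 0], [0, 0, 0]]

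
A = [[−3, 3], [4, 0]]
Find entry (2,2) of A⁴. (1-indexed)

A² = [[21, −9], [−12, 12]]
A³ = [[−99, 63], [84, −36]]
A⁴ = [[549, −297], [−396, 252]]

252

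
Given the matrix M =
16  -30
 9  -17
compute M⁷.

[[646, -1290], [387, -773]]

tr M = -1 and det M = -2, so the characteristic polynomial is λ² − (-1)λ + (-2) with roots 1 and -2.
Eigenvectors give P = [[2, -5], [1, -3]] with P⁻¹ = [[3, -5], [1, -2]], and M = P·diag(1, -2)·P⁻¹.
Then M⁷ = P·diag(1, -128)·P⁻¹ = [[2, 640], [1, 384]] · [[3, -5], [1, -2]] = [[646, -1290], [387, -773]].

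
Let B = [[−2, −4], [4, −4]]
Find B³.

[[120, −48], [48, 96]]

B² = [[−12, 24], [−24, 0]]
B³ = [[120, −48], [48, 96]]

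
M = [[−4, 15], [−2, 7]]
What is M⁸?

[[−1274, 3825], [−510, 1531]]

tr M = 3 and det M = 2, so the characteristic polynomial is λ² − (3)λ + (2) with roots 2 and 1.
Eigenvectors give P = [[5, 3], [2, 1]] with P⁻¹ = [[−1, 3], [2, −5]], and M = P·diag(2, 1)·P⁻¹.
Then M⁸ = P·diag(256, 1)·P⁻¹ = [[1280, 3], [512, 1]] · [[−1, 3], [2, −5]] = [[−1274, 3825], [−510, 1531]].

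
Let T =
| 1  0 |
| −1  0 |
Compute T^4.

[[1, 0], [−1, 0]]

T^2 = [[1, 0], [−1, 0]]
T^3 = [[1, 0], [−1, 0]]
T^4 = [[1, 0], [−1, 0]]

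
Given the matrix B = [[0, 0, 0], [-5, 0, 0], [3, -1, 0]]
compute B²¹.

B is strictly triangular, hence nilpotent: B³ = 0, so B²¹ = 0.

[[0, 0, 0], [0, 0, 0], [0, 0, 0]]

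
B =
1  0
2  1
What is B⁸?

B = I + N where N = [[0, 0], [2, 0]] is strictly lower-triangular, so N² = 0.
(I + N)⁸ = I + 8·N = [[1, 0], [16, 1]].

[[1, 0], [16, 1]]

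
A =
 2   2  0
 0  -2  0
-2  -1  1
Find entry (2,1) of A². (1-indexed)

0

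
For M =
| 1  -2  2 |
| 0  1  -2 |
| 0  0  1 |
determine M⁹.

[[1, -18, 162], [0, 1, -18], [0, 0, 1]]

M = I + N where N = [[0, -2, 2], [0, 0, -2], [0, 0, 0]] is strictly upper-triangular, so N³ = 0.
(I + N)⁹ = I + 9·N + 36·N² = [[1, -18, 162], [0, 1, -18], [0, 0, 1]].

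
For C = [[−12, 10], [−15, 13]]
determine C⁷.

tr C = 1 and det C = −6, so the characteristic polynomial is λ² − (1)λ + (−6) with roots 3 and −2.
Eigenvectors give P = [[−2, 1], [−3, 1]] with P⁻¹ = [[1, −1], [3, −2]], and C = P·diag(3, −2)·P⁻¹.
Then C⁷ = P·diag(2187, −128)·P⁻¹ = [[−4374, −128], [−6561, −128]] · [[1, −1], [3, −2]] = [[−4758, 4630], [−6945, 6817]].

[[−4758, 4630], [−6945, 6817]]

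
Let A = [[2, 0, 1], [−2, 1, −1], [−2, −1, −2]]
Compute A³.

[[6, −1, 3], [−10, 3, −4], [−4, −2, −5]]

A² = [[2, −1, 0], [−4, 2, −1], [2, 1, 3]]
A³ = [[6, −1, 3], [−10, 3, −4], [−4, −2, −5]]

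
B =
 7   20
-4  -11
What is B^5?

[[967, 2420], [-484, -1211]]

tr B = -4 and det B = 3, so the characteristic polynomial is λ² − (-4)λ + (3) with roots -3 and -1.
Eigenvectors give P = [[-2, 5], [1, -2]] with P⁻¹ = [[2, 5], [1, 2]], and B = P·diag(-3, -1)·P⁻¹.
Then B^5 = P·diag(-243, -1)·P⁻¹ = [[486, -5], [-243, 2]] · [[2, 5], [1, 2]] = [[967, 2420], [-484, -1211]].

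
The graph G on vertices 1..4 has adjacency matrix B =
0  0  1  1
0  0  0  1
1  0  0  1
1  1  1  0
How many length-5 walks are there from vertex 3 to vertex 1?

The number of length-5 walks from vertex 3 to vertex 1 is entry (3,1) of B⁵, where B is the adjacency matrix.
B² = [[2, 1, 1, 1], [1, 1, 1, 0], [1, 1, 2, 1], [1, 0, 1, 3]]
B³ = [[2, 1, 3, 4], [1, 0, 1, 3], [3, 1, 2, 4], [4, 3, 4, 2]]
B⁴ = [[7, 4, 6, 6], [4, 3, 4, 2], [6, 4, 7, 6], [6, 2, 6, 11]]
B⁵ = [[12, 6, 13, 17], [6, 2, 6, 11], [13, 6, 12, 17], [17, 11, 17, 14]]

13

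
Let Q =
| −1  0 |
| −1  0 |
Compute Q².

[[1, 0], [1, 0]]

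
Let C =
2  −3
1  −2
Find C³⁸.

C² = I (check: tr C = 0 and det C = −1), so C³⁸ = I since 38 is even.

[[1, 0], [0, 1]]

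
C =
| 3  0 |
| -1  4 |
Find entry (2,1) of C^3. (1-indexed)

-37

C^2 = [[9, 0], [-7, 16]]
C^3 = [[27, 0], [-37, 64]]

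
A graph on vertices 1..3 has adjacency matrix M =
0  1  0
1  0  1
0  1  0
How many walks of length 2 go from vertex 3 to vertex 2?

The number of length-2 walks from vertex 3 to vertex 2 is entry (3,2) of M², where M is the adjacency matrix.
M² = [[1, 0, 1], [0, 2, 0], [1, 0, 1]]

0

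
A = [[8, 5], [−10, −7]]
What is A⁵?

tr A = 1 and det A = −6, so the characteristic polynomial is λ² − (1)λ + (−6) with roots −2 and 3.
Eigenvectors give P = [[−1, −1], [2, 1]] with P⁻¹ = [[1, 1], [−2, −1]], and A = P·diag(−2, 3)·P⁻¹.
Then A⁵ = P·diag(−32, 243)·P⁻¹ = [[32, −243], [−64, 243]] · [[1, 1], [−2, −1]] = [[518, 275], [−550, −307]].

[[518, 275], [−550, −307]]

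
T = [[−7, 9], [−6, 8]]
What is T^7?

tr T = 1 and det T = −2, so the characteristic polynomial is λ² − (1)λ + (−2) with roots −1 and 2.
Eigenvectors give P = [[3, 1], [2, 1]] with P⁻¹ = [[1, −1], [−2, 3]], and T = P·diag(−1, 2)·P⁻¹.
Then T^7 = P·diag(−1, 128)·P⁻¹ = [[−3, 128], [−2, 128]] · [[1, −1], [−2, 3]] = [[−259, 387], [−258, 386]].

[[−259, 387], [−258, 386]]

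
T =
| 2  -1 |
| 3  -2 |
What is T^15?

[[2, -1], [3, -2]]

T² = I (check: tr T = 0 and det T = -1), so T^15 = T since 15 is odd.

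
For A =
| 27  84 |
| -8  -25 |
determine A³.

[[195, 588], [-56, -169]]

tr A = 2 and det A = -3, so the characteristic polynomial is λ² − (2)λ + (-3) with roots -1 and 3.
Eigenvectors give P = [[-3, 7], [1, -2]] with P⁻¹ = [[2, 7], [1, 3]], and A = P·diag(-1, 3)·P⁻¹.
Then A³ = P·diag(-1, 27)·P⁻¹ = [[3, 189], [-1, -54]] · [[2, 7], [1, 3]] = [[195, 588], [-56, -169]].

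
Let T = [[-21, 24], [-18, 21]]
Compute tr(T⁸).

13122

tr T = 0 and det T = -9, so the characteristic polynomial is λ² − (0)λ + (-9) with roots 3 and -3.
Eigenvectors give P = [[1, 4], [1, 3]] with P⁻¹ = [[-3, 4], [1, -1]], and T = P·diag(3, -3)·P⁻¹.
Then T⁸ = P·diag(6561, 6561)·P⁻¹ = [[6561, 26244], [6561, 19683]] · [[-3, 4], [1, -1]] = [[6561, 0], [0, 6561]].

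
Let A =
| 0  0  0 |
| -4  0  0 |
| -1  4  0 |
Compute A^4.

[[0, 0, 0], [0, 0, 0], [0, 0, 0]]

A is strictly triangular, hence nilpotent: A^3 = 0, so A^4 = 0.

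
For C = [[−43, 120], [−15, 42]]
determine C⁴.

tr C = −1 and det C = −6, so the characteristic polynomial is λ² − (−1)λ + (−6) with roots −3 and 2.
Eigenvectors give P = [[−3, −8], [−1, −3]] with P⁻¹ = [[−3, 8], [1, −3]], and C = P·diag(−3, 2)·P⁻¹.
Then C⁴ = P·diag(81, 16)·P⁻¹ = [[−243, −128], [−81, −48]] · [[−3, 8], [1, −3]] = [[601, −1560], [195, −504]].

[[601, −1560], [195, −504]]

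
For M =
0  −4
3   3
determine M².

[[−12, −12], [9, −3]]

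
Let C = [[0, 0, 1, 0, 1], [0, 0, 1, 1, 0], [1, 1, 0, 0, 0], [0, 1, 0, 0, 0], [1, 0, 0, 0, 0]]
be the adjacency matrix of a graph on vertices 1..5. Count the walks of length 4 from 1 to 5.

The number of length-4 walks from vertex 1 to vertex 5 is entry (1,5) of C⁴, where C is the adjacency matrix.
C² = [[2, 1, 0, 0, 0], [1, 2, 0, 0, 0], [0, 0, 2, 1, 1], [0, 0, 1, 1, 0], [0, 0, 1, 0, 1]]
C³ = [[0, 0, 3, 1, 2], [0, 0, 3, 2, 1], [3, 3, 0, 0, 0], [1, 2, 0, 0, 0], [2, 1, 0, 0, 0]]
C⁴ = [[5, 4, 0, 0, 0], [4, 5, 0, 0, 0], [0, 0, 6, 3, 3], [0, 0, 3, 2, 1], [0, 0, 3, 1, 2]]

0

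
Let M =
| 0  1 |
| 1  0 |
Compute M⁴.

[[1, 0], [0, 1]]

M² = I (check: tr M = 0 and det M = -1), so M⁴ = I since 4 is even.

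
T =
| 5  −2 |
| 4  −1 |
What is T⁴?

[[161, −80], [160, −79]]

tr T = 4 and det T = 3, so the characteristic polynomial is λ² − (4)λ + (3) with roots 1 and 3.
Eigenvectors give P = [[−1, 1], [−2, 1]] with P⁻¹ = [[1, −1], [2, −1]], and T = P·diag(1, 3)·P⁻¹.
Then T⁴ = P·diag(1, 81)·P⁻¹ = [[−1, 81], [−2, 81]] · [[1, −1], [2, −1]] = [[161, −80], [160, −79]].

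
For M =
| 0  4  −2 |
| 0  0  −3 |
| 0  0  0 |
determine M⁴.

[[0, 0, 0], [0, 0, 0], [0, 0, 0]]

M is strictly triangular, hence nilpotent: M³ = 0, so M⁴ = 0.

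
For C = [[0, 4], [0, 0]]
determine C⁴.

[[0, 0], [0, 0]]

C is strictly triangular, hence nilpotent: C² = 0, so C⁴ = 0.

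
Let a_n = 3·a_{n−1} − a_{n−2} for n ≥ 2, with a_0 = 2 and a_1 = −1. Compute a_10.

−11933

With companion matrix T = [[3, −1], [1, 0]], [a_n, a_{n−1}]ᵀ = T·[a_{n−1}, a_{n−2}]ᵀ, so [a_10, a_9]ᵀ = T⁹·[a_1, a_0]ᵀ.
T⁹ = [[6765, −2584], [2584, −987]], giving [a_10, a_9]ᵀ = [[−11933], [−4558]].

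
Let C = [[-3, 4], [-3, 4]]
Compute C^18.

C² = C (a projection; rank 1, trace 1), so C^18 = C.

[[-3, 4], [-3, 4]]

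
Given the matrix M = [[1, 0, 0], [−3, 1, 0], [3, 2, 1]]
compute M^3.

M = I + N where N = [[0, 0, 0], [−3, 0, 0], [3, 2, 0]] is strictly lower-triangular, so N^3 = 0.
(I + N)^3 = I + 3·N + 3·N^2 = [[1, 0, 0], [−9, 1, 0], [−9, 6, 1]].

[[1, 0, 0], [−9, 1, 0], [−9, 6, 1]]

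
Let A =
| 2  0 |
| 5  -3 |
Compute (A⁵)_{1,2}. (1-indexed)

0

tr A = -1 and det A = -6, so the characteristic polynomial is λ² − (-1)λ + (-6) with roots 2 and -3.
Eigenvectors give P = [[-1, 0], [-1, 1]] with P⁻¹ = [[-1, 0], [-1, 1]], and A = P·diag(2, -3)·P⁻¹.
Then A⁵ = P·diag(32, -243)·P⁻¹ = [[-32, 0], [-32, -243]] · [[-1, 0], [-1, 1]] = [[32, 0], [275, -243]].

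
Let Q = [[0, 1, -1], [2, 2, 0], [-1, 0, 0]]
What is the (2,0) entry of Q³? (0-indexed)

Q² = [[3, 2, 0], [4, 6, -2], [0, -1, 1]]
Q³ = [[4, 7, -3], [14, 16, -4], [-3, -2, 0]]

-3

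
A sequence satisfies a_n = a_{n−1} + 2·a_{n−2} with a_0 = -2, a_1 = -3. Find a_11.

-3413

With companion matrix T = [[1, 2], [1, 0]], [a_n, a_{n−1}]ᵀ = T·[a_{n−1}, a_{n−2}]ᵀ, so [a_11, a_10]ᵀ = T¹⁰·[a_1, a_0]ᵀ.
T¹⁰ = [[683, 682], [341, 342]], giving [a_11, a_10]ᵀ = [[-3413], [-1707]].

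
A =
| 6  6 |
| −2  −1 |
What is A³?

tr A = 5 and det A = 6, so the characteristic polynomial is λ² − (5)λ + (6) with roots 3 and 2.
Eigenvectors give P = [[2, −3], [−1, 2]] with P⁻¹ = [[2, 3], [1, 2]], and A = P·diag(3, 2)·P⁻¹.
Then A³ = P·diag(27, 8)·P⁻¹ = [[54, −24], [−27, 16]] · [[2, 3], [1, 2]] = [[84, 114], [−38, −49]].

[[84, 114], [−38, −49]]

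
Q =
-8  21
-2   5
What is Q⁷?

[[-890, 2667], [-254, 761]]

tr Q = -3 and det Q = 2, so the characteristic polynomial is λ² − (-3)λ + (2) with roots -1 and -2.
Eigenvectors give P = [[3, 7], [1, 2]] with P⁻¹ = [[-2, 7], [1, -3]], and Q = P·diag(-1, -2)·P⁻¹.
Then Q⁷ = P·diag(-1, -128)·P⁻¹ = [[-3, -896], [-1, -256]] · [[-2, 7], [1, -3]] = [[-890, 2667], [-254, 761]].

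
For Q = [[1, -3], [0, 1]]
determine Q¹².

Q = I + N where N = [[0, -3], [0, 0]] is strictly upper-triangular, so N² = 0.
(I + N)¹² = I + 12·N = [[1, -36], [0, 1]].

[[1, -36], [0, 1]]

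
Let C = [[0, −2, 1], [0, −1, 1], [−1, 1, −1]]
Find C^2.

[[−1, 3, −3], [−1, 2, −2], [1, 0, 1]]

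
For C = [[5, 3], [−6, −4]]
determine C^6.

tr C = 1 and det C = −2, so the characteristic polynomial is λ² − (1)λ + (−2) with roots −1 and 2.
Eigenvectors give P = [[1, −1], [−2, 1]] with P⁻¹ = [[−1, −1], [−2, −1]], and C = P·diag(−1, 2)·P⁻¹.
Then C^6 = P·diag(1, 64)·P⁻¹ = [[1, −64], [−2, 64]] · [[−1, −1], [−2, −1]] = [[127, 63], [−126, −62]].

[[127, 63], [−126, −62]]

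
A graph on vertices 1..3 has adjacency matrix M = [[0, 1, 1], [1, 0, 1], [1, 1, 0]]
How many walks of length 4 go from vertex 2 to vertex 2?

6

The number of length-4 walks from vertex 2 to vertex 2 is entry (2,2) of M^4, where M is the adjacency matrix.
M^2 = [[2, 1, 1], [1, 2, 1], [1, 1, 2]]
M^3 = [[2, 3, 3], [3, 2, 3], [3, 3, 2]]
M^4 = [[6, 5, 5], [5, 6, 5], [5, 5, 6]]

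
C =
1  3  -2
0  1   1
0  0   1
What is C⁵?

[[1, 15, 20], [0, 1, 5], [0, 0, 1]]

C = I + N where N = [[0, 3, -2], [0, 0, 1], [0, 0, 0]] is strictly upper-triangular, so N³ = 0.
(I + N)⁵ = I + 5·N + 10·N² = [[1, 15, 20], [0, 1, 5], [0, 0, 1]].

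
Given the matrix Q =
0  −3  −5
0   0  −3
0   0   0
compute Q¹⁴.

Q is strictly triangular, hence nilpotent: Q³ = 0, so Q¹⁴ = 0.

[[0, 0, 0], [0, 0, 0], [0, 0, 0]]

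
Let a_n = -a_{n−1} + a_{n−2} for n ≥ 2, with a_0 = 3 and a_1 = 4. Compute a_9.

73

With companion matrix Q = [[-1, 1], [1, 0]], [a_n, a_{n−1}]ᵀ = Q·[a_{n−1}, a_{n−2}]ᵀ, so [a_9, a_8]ᵀ = Q⁸·[a_1, a_0]ᵀ.
Q⁸ = [[34, -21], [-21, 13]], giving [a_9, a_8]ᵀ = [[73], [-45]].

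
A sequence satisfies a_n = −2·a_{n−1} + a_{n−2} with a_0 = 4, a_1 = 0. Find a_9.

With companion matrix B = [[−2, 1], [1, 0]], [a_n, a_{n−1}]ᵀ = B·[a_{n−1}, a_{n−2}]ᵀ, so [a_9, a_8]ᵀ = B^8·[a_1, a_0]ᵀ.
B^8 = [[985, −408], [−408, 169]], giving [a_9, a_8]ᵀ = [[−1632], [676]].

−1632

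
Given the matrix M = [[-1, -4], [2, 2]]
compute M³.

[[-1, 20], [-10, -16]]

M² = [[-7, -4], [2, -4]]
M³ = [[-1, 20], [-10, -16]]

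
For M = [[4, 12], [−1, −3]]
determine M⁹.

[[4, 12], [−1, −3]]

M² = M (a projection; rank 1, trace 1), so M⁹ = M.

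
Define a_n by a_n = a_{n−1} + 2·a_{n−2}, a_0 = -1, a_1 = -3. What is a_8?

-341

With companion matrix Q = [[1, 2], [1, 0]], [a_n, a_{n−1}]ᵀ = Q·[a_{n−1}, a_{n−2}]ᵀ, so [a_8, a_7]ᵀ = Q⁷·[a_1, a_0]ᵀ.
Q⁷ = [[85, 86], [43, 42]], giving [a_8, a_7]ᵀ = [[-341], [-171]].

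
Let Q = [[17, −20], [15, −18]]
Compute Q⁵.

tr Q = −1 and det Q = −6, so the characteristic polynomial is λ² − (−1)λ + (−6) with roots 2 and −3.
Eigenvectors give P = [[4, 1], [3, 1]] with P⁻¹ = [[1, −1], [−3, 4]], and Q = P·diag(2, −3)·P⁻¹.
Then Q⁵ = P·diag(32, −243)·P⁻¹ = [[128, −243], [96, −243]] · [[1, −1], [−3, 4]] = [[857, −1100], [825, −1068]].

[[857, −1100], [825, −1068]]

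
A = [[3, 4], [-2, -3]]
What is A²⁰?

[[1, 0], [0, 1]]

A² = I (check: tr A = 0 and det A = -1), so A²⁰ = I since 20 is even.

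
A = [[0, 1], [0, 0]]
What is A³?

[[0, 0], [0, 0]]

A is strictly triangular, hence nilpotent: A² = 0, so A³ = 0.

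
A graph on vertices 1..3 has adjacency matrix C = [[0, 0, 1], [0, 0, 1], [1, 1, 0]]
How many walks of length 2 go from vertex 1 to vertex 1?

The number of length-2 walks from vertex 1 to vertex 1 is entry (1,1) of C², where C is the adjacency matrix.
C² = [[1, 1, 0], [1, 1, 0], [0, 0, 2]]

1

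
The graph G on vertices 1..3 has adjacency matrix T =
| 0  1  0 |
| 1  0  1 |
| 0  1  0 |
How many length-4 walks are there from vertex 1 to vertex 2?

0

The number of length-4 walks from vertex 1 to vertex 2 is entry (1,2) of T⁴, where T is the adjacency matrix.
T² = [[1, 0, 1], [0, 2, 0], [1, 0, 1]]
T³ = [[0, 2, 0], [2, 0, 2], [0, 2, 0]]
T⁴ = [[2, 0, 2], [0, 4, 0], [2, 0, 2]]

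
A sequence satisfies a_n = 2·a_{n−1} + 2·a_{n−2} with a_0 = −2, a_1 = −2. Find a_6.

With companion matrix A = [[2, 2], [1, 0]], [a_n, a_{n−1}]ᵀ = A·[a_{n−1}, a_{n−2}]ᵀ, so [a_6, a_5]ᵀ = A⁵·[a_1, a_0]ᵀ.
A⁵ = [[120, 88], [44, 32]], giving [a_6, a_5]ᵀ = [[−416], [−152]].

−416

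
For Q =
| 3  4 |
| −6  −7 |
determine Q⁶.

tr Q = −4 and det Q = 3, so the characteristic polynomial is λ² − (−4)λ + (3) with roots −3 and −1.
Eigenvectors give P = [[2, 1], [−3, −1]] with P⁻¹ = [[−1, −1], [3, 2]], and Q = P·diag(−3, −1)·P⁻¹.
Then Q⁶ = P·diag(729, 1)·P⁻¹ = [[1458, 1], [−2187, −1]] · [[−1, −1], [3, 2]] = [[−1455, −1456], [2184, 2185]].

[[−1455, −1456], [2184, 2185]]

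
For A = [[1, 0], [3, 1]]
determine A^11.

A = I + N where N = [[0, 0], [3, 0]] is strictly lower-triangular, so N^2 = 0.
(I + N)^11 = I + 11·N = [[1, 0], [33, 1]].

[[1, 0], [33, 1]]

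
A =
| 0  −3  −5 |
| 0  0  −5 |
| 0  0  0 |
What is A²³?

A is strictly triangular, hence nilpotent: A³ = 0, so A²³ = 0.

[[0, 0, 0], [0, 0, 0], [0, 0, 0]]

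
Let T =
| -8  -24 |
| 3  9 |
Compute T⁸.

[[-8, -24], [3, 9]]

T² = T (a projection; rank 1, trace 1), so T⁸ = T.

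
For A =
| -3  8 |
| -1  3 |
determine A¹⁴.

[[1, 0], [0, 1]]

A² = I (check: tr A = 0 and det A = -1), so A¹⁴ = I since 14 is even.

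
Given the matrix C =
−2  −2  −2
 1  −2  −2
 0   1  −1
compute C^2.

[[2, 6, 10], [−4, 0, 4], [1, −3, −1]]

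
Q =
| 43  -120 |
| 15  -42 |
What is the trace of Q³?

tr Q = 1 and det Q = -6, so the characteristic polynomial is λ² − (1)λ + (-6) with roots 3 and -2.
Eigenvectors give P = [[3, -8], [1, -3]] with P⁻¹ = [[3, -8], [1, -3]], and Q = P·diag(3, -2)·P⁻¹.
Then Q³ = P·diag(27, -8)·P⁻¹ = [[81, 64], [27, 24]] · [[3, -8], [1, -3]] = [[307, -840], [105, -288]].

19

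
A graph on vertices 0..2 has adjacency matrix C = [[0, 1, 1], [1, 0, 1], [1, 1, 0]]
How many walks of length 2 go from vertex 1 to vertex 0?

1

The number of length-2 walks from vertex 1 to vertex 0 is entry (1,0) of C², where C is the adjacency matrix.
C² = [[2, 1, 1], [1, 2, 1], [1, 1, 2]]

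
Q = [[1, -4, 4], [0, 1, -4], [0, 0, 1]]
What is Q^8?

Q = I + N where N = [[0, -4, 4], [0, 0, -4], [0, 0, 0]] is strictly upper-triangular, so N^3 = 0.
(I + N)^8 = I + 8·N + 28·N^2 = [[1, -32, 480], [0, 1, -32], [0, 0, 1]].

[[1, -32, 480], [0, 1, -32], [0, 0, 1]]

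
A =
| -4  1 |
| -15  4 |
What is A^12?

[[1, 0], [0, 1]]

A² = I (check: tr A = 0 and det A = -1), so A^12 = I since 12 is even.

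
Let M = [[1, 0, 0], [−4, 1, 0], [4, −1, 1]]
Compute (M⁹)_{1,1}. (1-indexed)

1

M = I + N where N = [[0, 0, 0], [−4, 0, 0], [4, −1, 0]] is strictly lower-triangular, so N³ = 0.
(I + N)⁹ = I + 9·N + 36·N² = [[1, 0, 0], [−36, 1, 0], [180, −9, 1]].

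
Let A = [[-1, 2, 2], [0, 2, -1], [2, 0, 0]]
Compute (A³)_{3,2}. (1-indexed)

4

A² = [[5, 2, -4], [-2, 4, -2], [-2, 4, 4]]
A³ = [[-13, 14, 8], [-2, 4, -8], [10, 4, -8]]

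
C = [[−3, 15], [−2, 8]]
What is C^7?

tr C = 5 and det C = 6, so the characteristic polynomial is λ² − (5)λ + (6) with roots 3 and 2.
Eigenvectors give P = [[−5, 3], [−2, 1]] with P⁻¹ = [[1, −3], [2, −5]], and C = P·diag(3, 2)·P⁻¹.
Then C^7 = P·diag(2187, 128)·P⁻¹ = [[−10935, 384], [−4374, 128]] · [[1, −3], [2, −5]] = [[−10167, 30885], [−4118, 12482]].

[[−10167, 30885], [−4118, 12482]]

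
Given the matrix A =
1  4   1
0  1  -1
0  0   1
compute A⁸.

[[1, 32, -104], [0, 1, -8], [0, 0, 1]]

A = I + N where N = [[0, 4, 1], [0, 0, -1], [0, 0, 0]] is strictly upper-triangular, so N³ = 0.
(I + N)⁸ = I + 8·N + 28·N² = [[1, 32, -104], [0, 1, -8], [0, 0, 1]].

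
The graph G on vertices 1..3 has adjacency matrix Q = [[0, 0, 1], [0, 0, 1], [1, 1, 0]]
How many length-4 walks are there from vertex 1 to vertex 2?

2

The number of length-4 walks from vertex 1 to vertex 2 is entry (1,2) of Q⁴, where Q is the adjacency matrix.
Q² = [[1, 1, 0], [1, 1, 0], [0, 0, 2]]
Q³ = [[0, 0, 2], [0, 0, 2], [2, 2, 0]]
Q⁴ = [[2, 2, 0], [2, 2, 0], [0, 0, 4]]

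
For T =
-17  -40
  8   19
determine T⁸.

[[-26239, -65600], [13120, 32801]]

tr T = 2 and det T = -3, so the characteristic polynomial is λ² − (2)λ + (-3) with roots 3 and -1.
Eigenvectors give P = [[2, 5], [-1, -2]] with P⁻¹ = [[-2, -5], [1, 2]], and T = P·diag(3, -1)·P⁻¹.
Then T⁸ = P·diag(6561, 1)·P⁻¹ = [[13122, 5], [-6561, -2]] · [[-2, -5], [1, 2]] = [[-26239, -65600], [13120, 32801]].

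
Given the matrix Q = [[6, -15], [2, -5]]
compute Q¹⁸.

Q² = Q (a projection; rank 1, trace 1), so Q¹⁸ = Q.

[[6, -15], [2, -5]]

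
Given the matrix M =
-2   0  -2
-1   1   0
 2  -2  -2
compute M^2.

[[0, 4, 8], [1, 1, 2], [-6, 2, 0]]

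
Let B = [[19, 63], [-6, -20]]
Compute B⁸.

[[-1529, -5355], [510, 1786]]

tr B = -1 and det B = -2, so the characteristic polynomial is λ² − (-1)λ + (-2) with roots 1 and -2.
Eigenvectors give P = [[-7, 3], [2, -1]] with P⁻¹ = [[-1, -3], [-2, -7]], and B = P·diag(1, -2)·P⁻¹.
Then B⁸ = P·diag(1, 256)·P⁻¹ = [[-7, 768], [2, -256]] · [[-1, -3], [-2, -7]] = [[-1529, -5355], [510, 1786]].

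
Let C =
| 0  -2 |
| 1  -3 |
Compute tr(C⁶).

65

tr C = -3 and det C = 2, so the characteristic polynomial is λ² − (-3)λ + (2) with roots -1 and -2.
Eigenvectors give P = [[2, 1], [1, 1]] with P⁻¹ = [[1, -1], [-1, 2]], and C = P·diag(-1, -2)·P⁻¹.
Then C⁶ = P·diag(1, 64)·P⁻¹ = [[2, 64], [1, 64]] · [[1, -1], [-1, 2]] = [[-62, 126], [-63, 127]].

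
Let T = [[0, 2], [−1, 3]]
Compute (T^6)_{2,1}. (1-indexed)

tr T = 3 and det T = 2, so the characteristic polynomial is λ² − (3)λ + (2) with roots 2 and 1.
Eigenvectors give P = [[−1, 2], [−1, 1]] with P⁻¹ = [[1, −2], [1, −1]], and T = P·diag(2, 1)·P⁻¹.
Then T^6 = P·diag(64, 1)·P⁻¹ = [[−64, 2], [−64, 1]] · [[1, −2], [1, −1]] = [[−62, 126], [−63, 127]].

−63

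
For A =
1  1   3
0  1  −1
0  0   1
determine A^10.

A = I + N where N = [[0, 1, 3], [0, 0, −1], [0, 0, 0]] is strictly upper-triangular, so N^3 = 0.
(I + N)^10 = I + 10·N + 45·N^2 = [[1, 10, −15], [0, 1, −10], [0, 0, 1]].

[[1, 10, −15], [0, 1, −10], [0, 0, 1]]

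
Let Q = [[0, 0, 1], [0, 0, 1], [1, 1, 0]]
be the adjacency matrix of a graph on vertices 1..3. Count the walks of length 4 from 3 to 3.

The number of length-4 walks from vertex 3 to vertex 3 is entry (3,3) of Q⁴, where Q is the adjacency matrix.
Q² = [[1, 1, 0], [1, 1, 0], [0, 0, 2]]
Q³ = [[0, 0, 2], [0, 0, 2], [2, 2, 0]]
Q⁴ = [[2, 2, 0], [2, 2, 0], [0, 0, 4]]

4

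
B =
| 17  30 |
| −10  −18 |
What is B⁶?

tr B = −1 and det B = −6, so the characteristic polynomial is λ² − (−1)λ + (−6) with roots 2 and −3.
Eigenvectors give P = [[2, −3], [−1, 2]] with P⁻¹ = [[2, 3], [1, 2]], and B = P·diag(2, −3)·P⁻¹.
Then B⁶ = P·diag(64, 729)·P⁻¹ = [[128, −2187], [−64, 1458]] · [[2, 3], [1, 2]] = [[−1931, −3990], [1330, 2724]].

[[−1931, −3990], [1330, 2724]]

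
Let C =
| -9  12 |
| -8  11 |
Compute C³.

tr C = 2 and det C = -3, so the characteristic polynomial is λ² − (2)λ + (-3) with roots -1 and 3.
Eigenvectors give P = [[3, 1], [2, 1]] with P⁻¹ = [[1, -1], [-2, 3]], and C = P·diag(-1, 3)·P⁻¹.
Then C³ = P·diag(-1, 27)·P⁻¹ = [[-3, 27], [-2, 27]] · [[1, -1], [-2, 3]] = [[-57, 84], [-56, 83]].

[[-57, 84], [-56, 83]]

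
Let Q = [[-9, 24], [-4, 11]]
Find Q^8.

tr Q = 2 and det Q = -3, so the characteristic polynomial is λ² − (2)λ + (-3) with roots -1 and 3.
Eigenvectors give P = [[3, 2], [1, 1]] with P⁻¹ = [[1, -2], [-1, 3]], and Q = P·diag(-1, 3)·P⁻¹.
Then Q^8 = P·diag(1, 6561)·P⁻¹ = [[3, 13122], [1, 6561]] · [[1, -2], [-1, 3]] = [[-13119, 39360], [-6560, 19681]].

[[-13119, 39360], [-6560, 19681]]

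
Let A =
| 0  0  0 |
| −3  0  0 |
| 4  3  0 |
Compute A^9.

[[0, 0, 0], [0, 0, 0], [0, 0, 0]]

A is strictly triangular, hence nilpotent: A^3 = 0, so A^9 = 0.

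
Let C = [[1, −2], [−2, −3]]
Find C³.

C² = [[5, 4], [4, 13]]
C³ = [[−3, −22], [−22, −47]]

[[−3, −22], [−22, −47]]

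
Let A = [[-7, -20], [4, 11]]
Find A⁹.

[[-78727, -196820], [39364, 98411]]

tr A = 4 and det A = 3, so the characteristic polynomial is λ² − (4)λ + (3) with roots 1 and 3.
Eigenvectors give P = [[5, -2], [-2, 1]] with P⁻¹ = [[1, 2], [2, 5]], and A = P·diag(1, 3)·P⁻¹.
Then A⁹ = P·diag(1, 19683)·P⁻¹ = [[5, -39366], [-2, 19683]] · [[1, 2], [2, 5]] = [[-78727, -196820], [39364, 98411]].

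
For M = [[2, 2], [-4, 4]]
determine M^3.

[[-56, 40], [-80, -16]]

M^2 = [[-4, 12], [-24, 8]]
M^3 = [[-56, 40], [-80, -16]]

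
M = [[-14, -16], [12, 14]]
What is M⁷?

tr M = 0 and det M = -4, so the characteristic polynomial is λ² − (0)λ + (-4) with roots -2 and 2.
Eigenvectors give P = [[4, -1], [-3, 1]] with P⁻¹ = [[1, 1], [3, 4]], and M = P·diag(-2, 2)·P⁻¹.
Then M⁷ = P·diag(-128, 128)·P⁻¹ = [[-512, -128], [384, 128]] · [[1, 1], [3, 4]] = [[-896, -1024], [768, 896]].

[[-896, -1024], [768, 896]]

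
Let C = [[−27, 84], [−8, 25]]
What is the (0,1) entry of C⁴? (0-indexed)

tr C = −2 and det C = −3, so the characteristic polynomial is λ² − (−2)λ + (−3) with roots −3 and 1.
Eigenvectors give P = [[7, 3], [2, 1]] with P⁻¹ = [[1, −3], [−2, 7]], and C = P·diag(−3, 1)·P⁻¹.
Then C⁴ = P·diag(81, 1)·P⁻¹ = [[567, 3], [162, 1]] · [[1, −3], [−2, 7]] = [[561, −1680], [160, −479]].

−1680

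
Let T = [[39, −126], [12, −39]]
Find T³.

tr T = 0 and det T = −9, so the characteristic polynomial is λ² − (0)λ + (−9) with roots −3 and 3.
Eigenvectors give P = [[3, −7], [1, −2]] with P⁻¹ = [[−2, 7], [−1, 3]], and T = P·diag(−3, 3)·P⁻¹.
Then T³ = P·diag(−27, 27)·P⁻¹ = [[−81, −189], [−27, −54]] · [[−2, 7], [−1, 3]] = [[351, −1134], [108, −351]].

[[351, −1134], [108, −351]]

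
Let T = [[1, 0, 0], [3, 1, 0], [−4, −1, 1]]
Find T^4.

[[1, 0, 0], [12, 1, 0], [−34, −4, 1]]

T = I + N where N = [[0, 0, 0], [3, 0, 0], [−4, −1, 0]] is strictly lower-triangular, so N^3 = 0.
(I + N)^4 = I + 4·N + 6·N^2 = [[1, 0, 0], [12, 1, 0], [−34, −4, 1]].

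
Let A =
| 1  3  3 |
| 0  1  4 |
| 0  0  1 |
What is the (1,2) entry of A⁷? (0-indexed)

A = I + N where N = [[0, 3, 3], [0, 0, 4], [0, 0, 0]] is strictly upper-triangular, so N³ = 0.
(I + N)⁷ = I + 7·N + 21·N² = [[1, 21, 273], [0, 1, 28], [0, 0, 1]].

28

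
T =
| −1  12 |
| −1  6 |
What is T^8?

tr T = 5 and det T = 6, so the characteristic polynomial is λ² − (5)λ + (6) with roots 3 and 2.
Eigenvectors give P = [[3, 4], [1, 1]] with P⁻¹ = [[−1, 4], [1, −3]], and T = P·diag(3, 2)·P⁻¹.
Then T^8 = P·diag(6561, 256)·P⁻¹ = [[19683, 1024], [6561, 256]] · [[−1, 4], [1, −3]] = [[−18659, 75660], [−6305, 25476]].

[[−18659, 75660], [−6305, 25476]]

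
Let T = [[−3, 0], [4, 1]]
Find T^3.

T^2 = [[9, 0], [−8, 1]]
T^3 = [[−27, 0], [28, 1]]

[[−27, 0], [28, 1]]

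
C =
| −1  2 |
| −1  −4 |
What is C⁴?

[[−49, −130], [65, 146]]

tr C = −5 and det C = 6, so the characteristic polynomial is λ² − (−5)λ + (6) with roots −2 and −3.
Eigenvectors give P = [[2, −1], [−1, 1]] with P⁻¹ = [[1, 1], [1, 2]], and C = P·diag(−2, −3)·P⁻¹.
Then C⁴ = P·diag(16, 81)·P⁻¹ = [[32, −81], [−16, 81]] · [[1, 1], [1, 2]] = [[−49, −130], [65, 146]].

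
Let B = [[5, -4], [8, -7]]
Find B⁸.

tr B = -2 and det B = -3, so the characteristic polynomial is λ² − (-2)λ + (-3) with roots 1 and -3.
Eigenvectors give P = [[1, -1], [1, -2]] with P⁻¹ = [[2, -1], [1, -1]], and B = P·diag(1, -3)·P⁻¹.
Then B⁸ = P·diag(1, 6561)·P⁻¹ = [[1, -6561], [1, -13122]] · [[2, -1], [1, -1]] = [[-6559, 6560], [-13120, 13121]].

[[-6559, 6560], [-13120, 13121]]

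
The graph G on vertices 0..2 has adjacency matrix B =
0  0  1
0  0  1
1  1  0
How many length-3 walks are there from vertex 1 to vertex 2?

2

The number of length-3 walks from vertex 1 to vertex 2 is entry (1,2) of B^3, where B is the adjacency matrix.
B^2 = [[1, 1, 0], [1, 1, 0], [0, 0, 2]]
B^3 = [[0, 0, 2], [0, 0, 2], [2, 2, 0]]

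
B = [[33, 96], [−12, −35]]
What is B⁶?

[[−5823, −17472], [2184, 6553]]

tr B = −2 and det B = −3, so the characteristic polynomial is λ² − (−2)λ + (−3) with roots −3 and 1.
Eigenvectors give P = [[−8, 3], [3, −1]] with P⁻¹ = [[1, 3], [3, 8]], and B = P·diag(−3, 1)·P⁻¹.
Then B⁶ = P·diag(729, 1)·P⁻¹ = [[−5832, 3], [2187, −1]] · [[1, 3], [3, 8]] = [[−5823, −17472], [2184, 6553]].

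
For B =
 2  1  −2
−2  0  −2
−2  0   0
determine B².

[[6, 2, −6], [0, −2, 4], [−4, −2, 4]]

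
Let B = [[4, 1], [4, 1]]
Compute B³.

[[100, 25], [100, 25]]

B² = [[20, 5], [20, 5]]
B³ = [[100, 25], [100, 25]]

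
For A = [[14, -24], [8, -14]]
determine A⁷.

[[896, -1536], [512, -896]]

tr A = 0 and det A = -4, so the characteristic polynomial is λ² − (0)λ + (-4) with roots 2 and -2.
Eigenvectors give P = [[2, -3], [1, -2]] with P⁻¹ = [[2, -3], [1, -2]], and A = P·diag(2, -2)·P⁻¹.
Then A⁷ = P·diag(128, -128)·P⁻¹ = [[256, 384], [128, 256]] · [[2, -3], [1, -2]] = [[896, -1536], [512, -896]].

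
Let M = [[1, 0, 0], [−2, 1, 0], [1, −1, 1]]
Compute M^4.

[[1, 0, 0], [−8, 1, 0], [16, −4, 1]]

M = I + N where N = [[0, 0, 0], [−2, 0, 0], [1, −1, 0]] is strictly lower-triangular, so N^3 = 0.
(I + N)^4 = I + 4·N + 6·N^2 = [[1, 0, 0], [−8, 1, 0], [16, −4, 1]].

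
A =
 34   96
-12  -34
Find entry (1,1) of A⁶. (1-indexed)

64

tr A = 0 and det A = -4, so the characteristic polynomial is λ² − (0)λ + (-4) with roots -2 and 2.
Eigenvectors give P = [[-8, -3], [3, 1]] with P⁻¹ = [[1, 3], [-3, -8]], and A = P·diag(-2, 2)·P⁻¹.
Then A⁶ = P·diag(64, 64)·P⁻¹ = [[-512, -192], [192, 64]] · [[1, 3], [-3, -8]] = [[64, 0], [0, 64]].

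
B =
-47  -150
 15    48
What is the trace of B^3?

19

tr B = 1 and det B = -6, so the characteristic polynomial is λ² − (1)λ + (-6) with roots -2 and 3.
Eigenvectors give P = [[10, -3], [-3, 1]] with P⁻¹ = [[1, 3], [3, 10]], and B = P·diag(-2, 3)·P⁻¹.
Then B^3 = P·diag(-8, 27)·P⁻¹ = [[-80, -81], [24, 27]] · [[1, 3], [3, 10]] = [[-323, -1050], [105, 342]].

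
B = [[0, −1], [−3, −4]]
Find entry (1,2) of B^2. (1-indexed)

4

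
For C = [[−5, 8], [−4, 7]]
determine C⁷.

tr C = 2 and det C = −3, so the characteristic polynomial is λ² − (2)λ + (−3) with roots 3 and −1.
Eigenvectors give P = [[−1, 2], [−1, 1]] with P⁻¹ = [[1, −2], [1, −1]], and C = P·diag(3, −1)·P⁻¹.
Then C⁷ = P·diag(2187, −1)·P⁻¹ = [[−2187, −2], [−2187, −1]] · [[1, −2], [1, −1]] = [[−2189, 4376], [−2188, 4375]].

[[−2189, 4376], [−2188, 4375]]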